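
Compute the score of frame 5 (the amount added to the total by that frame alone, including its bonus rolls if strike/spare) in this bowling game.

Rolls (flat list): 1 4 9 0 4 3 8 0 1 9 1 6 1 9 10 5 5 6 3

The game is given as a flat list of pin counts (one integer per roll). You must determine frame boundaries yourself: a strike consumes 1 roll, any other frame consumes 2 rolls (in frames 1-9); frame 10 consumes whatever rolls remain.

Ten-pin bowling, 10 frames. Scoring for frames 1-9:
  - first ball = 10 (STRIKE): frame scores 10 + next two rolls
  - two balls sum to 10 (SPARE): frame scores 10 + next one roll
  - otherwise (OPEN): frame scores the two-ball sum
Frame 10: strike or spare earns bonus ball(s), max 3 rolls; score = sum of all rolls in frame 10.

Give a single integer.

Frame 1: OPEN (1+4=5). Cumulative: 5
Frame 2: OPEN (9+0=9). Cumulative: 14
Frame 3: OPEN (4+3=7). Cumulative: 21
Frame 4: OPEN (8+0=8). Cumulative: 29
Frame 5: SPARE (1+9=10). 10 + next roll (1) = 11. Cumulative: 40
Frame 6: OPEN (1+6=7). Cumulative: 47
Frame 7: SPARE (1+9=10). 10 + next roll (10) = 20. Cumulative: 67

Answer: 11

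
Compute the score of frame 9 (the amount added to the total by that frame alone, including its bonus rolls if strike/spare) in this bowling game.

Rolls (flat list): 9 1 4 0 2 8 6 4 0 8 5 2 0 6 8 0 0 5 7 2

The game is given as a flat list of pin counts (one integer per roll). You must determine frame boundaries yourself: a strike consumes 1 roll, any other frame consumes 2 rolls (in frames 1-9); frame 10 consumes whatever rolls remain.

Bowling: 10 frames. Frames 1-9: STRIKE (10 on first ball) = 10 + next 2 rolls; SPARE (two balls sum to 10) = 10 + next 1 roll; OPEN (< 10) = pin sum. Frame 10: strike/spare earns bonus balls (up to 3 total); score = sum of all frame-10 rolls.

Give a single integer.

Frame 1: SPARE (9+1=10). 10 + next roll (4) = 14. Cumulative: 14
Frame 2: OPEN (4+0=4). Cumulative: 18
Frame 3: SPARE (2+8=10). 10 + next roll (6) = 16. Cumulative: 34
Frame 4: SPARE (6+4=10). 10 + next roll (0) = 10. Cumulative: 44
Frame 5: OPEN (0+8=8). Cumulative: 52
Frame 6: OPEN (5+2=7). Cumulative: 59
Frame 7: OPEN (0+6=6). Cumulative: 65
Frame 8: OPEN (8+0=8). Cumulative: 73
Frame 9: OPEN (0+5=5). Cumulative: 78
Frame 10: OPEN. Sum of all frame-10 rolls (7+2) = 9. Cumulative: 87

Answer: 5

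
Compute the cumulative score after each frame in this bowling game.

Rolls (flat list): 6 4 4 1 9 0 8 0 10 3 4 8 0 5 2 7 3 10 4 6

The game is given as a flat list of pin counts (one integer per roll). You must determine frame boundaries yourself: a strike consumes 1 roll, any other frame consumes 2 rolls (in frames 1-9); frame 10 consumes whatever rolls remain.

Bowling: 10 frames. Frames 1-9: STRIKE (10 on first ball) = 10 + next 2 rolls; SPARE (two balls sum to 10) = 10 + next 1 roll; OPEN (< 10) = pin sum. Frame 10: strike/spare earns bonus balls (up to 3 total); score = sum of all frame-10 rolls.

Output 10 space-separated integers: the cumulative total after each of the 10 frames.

Answer: 14 19 28 36 53 60 68 75 95 115

Derivation:
Frame 1: SPARE (6+4=10). 10 + next roll (4) = 14. Cumulative: 14
Frame 2: OPEN (4+1=5). Cumulative: 19
Frame 3: OPEN (9+0=9). Cumulative: 28
Frame 4: OPEN (8+0=8). Cumulative: 36
Frame 5: STRIKE. 10 + next two rolls (3+4) = 17. Cumulative: 53
Frame 6: OPEN (3+4=7). Cumulative: 60
Frame 7: OPEN (8+0=8). Cumulative: 68
Frame 8: OPEN (5+2=7). Cumulative: 75
Frame 9: SPARE (7+3=10). 10 + next roll (10) = 20. Cumulative: 95
Frame 10: STRIKE. Sum of all frame-10 rolls (10+4+6) = 20. Cumulative: 115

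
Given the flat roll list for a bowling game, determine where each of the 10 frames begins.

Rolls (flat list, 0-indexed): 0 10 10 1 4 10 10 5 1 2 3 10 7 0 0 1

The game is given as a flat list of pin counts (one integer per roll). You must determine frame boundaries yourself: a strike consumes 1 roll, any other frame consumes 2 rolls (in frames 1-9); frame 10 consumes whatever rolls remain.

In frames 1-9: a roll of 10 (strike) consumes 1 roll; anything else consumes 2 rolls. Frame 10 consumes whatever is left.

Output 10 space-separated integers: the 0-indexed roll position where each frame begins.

Answer: 0 2 3 5 6 7 9 11 12 14

Derivation:
Frame 1 starts at roll index 0: rolls=0,10 (sum=10), consumes 2 rolls
Frame 2 starts at roll index 2: roll=10 (strike), consumes 1 roll
Frame 3 starts at roll index 3: rolls=1,4 (sum=5), consumes 2 rolls
Frame 4 starts at roll index 5: roll=10 (strike), consumes 1 roll
Frame 5 starts at roll index 6: roll=10 (strike), consumes 1 roll
Frame 6 starts at roll index 7: rolls=5,1 (sum=6), consumes 2 rolls
Frame 7 starts at roll index 9: rolls=2,3 (sum=5), consumes 2 rolls
Frame 8 starts at roll index 11: roll=10 (strike), consumes 1 roll
Frame 9 starts at roll index 12: rolls=7,0 (sum=7), consumes 2 rolls
Frame 10 starts at roll index 14: 2 remaining rolls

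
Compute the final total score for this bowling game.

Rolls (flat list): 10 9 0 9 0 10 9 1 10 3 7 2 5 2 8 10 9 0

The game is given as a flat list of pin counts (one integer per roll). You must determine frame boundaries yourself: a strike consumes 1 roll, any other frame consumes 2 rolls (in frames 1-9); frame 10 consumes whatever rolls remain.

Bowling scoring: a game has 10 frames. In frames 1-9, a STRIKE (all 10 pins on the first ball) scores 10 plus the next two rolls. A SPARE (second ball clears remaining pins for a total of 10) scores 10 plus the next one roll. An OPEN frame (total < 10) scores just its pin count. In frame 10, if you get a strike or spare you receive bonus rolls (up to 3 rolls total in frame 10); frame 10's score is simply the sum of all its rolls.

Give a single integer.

Answer: 155

Derivation:
Frame 1: STRIKE. 10 + next two rolls (9+0) = 19. Cumulative: 19
Frame 2: OPEN (9+0=9). Cumulative: 28
Frame 3: OPEN (9+0=9). Cumulative: 37
Frame 4: STRIKE. 10 + next two rolls (9+1) = 20. Cumulative: 57
Frame 5: SPARE (9+1=10). 10 + next roll (10) = 20. Cumulative: 77
Frame 6: STRIKE. 10 + next two rolls (3+7) = 20. Cumulative: 97
Frame 7: SPARE (3+7=10). 10 + next roll (2) = 12. Cumulative: 109
Frame 8: OPEN (2+5=7). Cumulative: 116
Frame 9: SPARE (2+8=10). 10 + next roll (10) = 20. Cumulative: 136
Frame 10: STRIKE. Sum of all frame-10 rolls (10+9+0) = 19. Cumulative: 155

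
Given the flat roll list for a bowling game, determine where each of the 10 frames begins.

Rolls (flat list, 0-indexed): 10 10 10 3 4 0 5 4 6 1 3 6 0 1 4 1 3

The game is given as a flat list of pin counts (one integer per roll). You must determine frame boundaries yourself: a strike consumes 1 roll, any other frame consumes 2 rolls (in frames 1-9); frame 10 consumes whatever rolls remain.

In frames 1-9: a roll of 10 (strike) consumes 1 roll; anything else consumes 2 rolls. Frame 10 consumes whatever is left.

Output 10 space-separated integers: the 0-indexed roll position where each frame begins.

Answer: 0 1 2 3 5 7 9 11 13 15

Derivation:
Frame 1 starts at roll index 0: roll=10 (strike), consumes 1 roll
Frame 2 starts at roll index 1: roll=10 (strike), consumes 1 roll
Frame 3 starts at roll index 2: roll=10 (strike), consumes 1 roll
Frame 4 starts at roll index 3: rolls=3,4 (sum=7), consumes 2 rolls
Frame 5 starts at roll index 5: rolls=0,5 (sum=5), consumes 2 rolls
Frame 6 starts at roll index 7: rolls=4,6 (sum=10), consumes 2 rolls
Frame 7 starts at roll index 9: rolls=1,3 (sum=4), consumes 2 rolls
Frame 8 starts at roll index 11: rolls=6,0 (sum=6), consumes 2 rolls
Frame 9 starts at roll index 13: rolls=1,4 (sum=5), consumes 2 rolls
Frame 10 starts at roll index 15: 2 remaining rolls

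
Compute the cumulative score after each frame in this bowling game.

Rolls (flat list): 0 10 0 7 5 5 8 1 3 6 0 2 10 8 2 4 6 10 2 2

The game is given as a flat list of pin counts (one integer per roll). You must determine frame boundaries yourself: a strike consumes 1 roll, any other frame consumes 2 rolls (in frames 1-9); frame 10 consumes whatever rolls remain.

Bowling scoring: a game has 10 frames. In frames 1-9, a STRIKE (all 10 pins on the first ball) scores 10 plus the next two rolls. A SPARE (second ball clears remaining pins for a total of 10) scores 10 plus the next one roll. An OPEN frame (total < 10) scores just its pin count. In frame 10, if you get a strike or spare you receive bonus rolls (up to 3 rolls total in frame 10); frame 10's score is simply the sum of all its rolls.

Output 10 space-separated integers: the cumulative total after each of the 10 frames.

Answer: 10 17 35 44 53 55 75 89 109 123

Derivation:
Frame 1: SPARE (0+10=10). 10 + next roll (0) = 10. Cumulative: 10
Frame 2: OPEN (0+7=7). Cumulative: 17
Frame 3: SPARE (5+5=10). 10 + next roll (8) = 18. Cumulative: 35
Frame 4: OPEN (8+1=9). Cumulative: 44
Frame 5: OPEN (3+6=9). Cumulative: 53
Frame 6: OPEN (0+2=2). Cumulative: 55
Frame 7: STRIKE. 10 + next two rolls (8+2) = 20. Cumulative: 75
Frame 8: SPARE (8+2=10). 10 + next roll (4) = 14. Cumulative: 89
Frame 9: SPARE (4+6=10). 10 + next roll (10) = 20. Cumulative: 109
Frame 10: STRIKE. Sum of all frame-10 rolls (10+2+2) = 14. Cumulative: 123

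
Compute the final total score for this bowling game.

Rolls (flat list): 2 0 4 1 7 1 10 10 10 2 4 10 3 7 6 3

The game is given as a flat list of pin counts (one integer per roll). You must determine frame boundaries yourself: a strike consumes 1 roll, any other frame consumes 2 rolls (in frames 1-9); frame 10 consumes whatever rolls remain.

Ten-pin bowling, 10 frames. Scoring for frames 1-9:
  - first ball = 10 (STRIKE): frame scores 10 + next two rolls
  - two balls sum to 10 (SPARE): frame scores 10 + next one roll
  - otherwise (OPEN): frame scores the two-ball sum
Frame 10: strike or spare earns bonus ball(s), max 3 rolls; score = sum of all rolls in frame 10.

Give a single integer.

Frame 1: OPEN (2+0=2). Cumulative: 2
Frame 2: OPEN (4+1=5). Cumulative: 7
Frame 3: OPEN (7+1=8). Cumulative: 15
Frame 4: STRIKE. 10 + next two rolls (10+10) = 30. Cumulative: 45
Frame 5: STRIKE. 10 + next two rolls (10+2) = 22. Cumulative: 67
Frame 6: STRIKE. 10 + next two rolls (2+4) = 16. Cumulative: 83
Frame 7: OPEN (2+4=6). Cumulative: 89
Frame 8: STRIKE. 10 + next two rolls (3+7) = 20. Cumulative: 109
Frame 9: SPARE (3+7=10). 10 + next roll (6) = 16. Cumulative: 125
Frame 10: OPEN. Sum of all frame-10 rolls (6+3) = 9. Cumulative: 134

Answer: 134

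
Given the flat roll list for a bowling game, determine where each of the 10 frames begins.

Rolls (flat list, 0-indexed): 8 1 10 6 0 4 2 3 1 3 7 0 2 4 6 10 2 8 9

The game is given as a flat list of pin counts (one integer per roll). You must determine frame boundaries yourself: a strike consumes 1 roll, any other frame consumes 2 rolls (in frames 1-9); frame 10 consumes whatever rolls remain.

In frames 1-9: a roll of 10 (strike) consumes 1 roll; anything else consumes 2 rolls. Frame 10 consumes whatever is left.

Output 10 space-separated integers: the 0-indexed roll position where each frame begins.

Frame 1 starts at roll index 0: rolls=8,1 (sum=9), consumes 2 rolls
Frame 2 starts at roll index 2: roll=10 (strike), consumes 1 roll
Frame 3 starts at roll index 3: rolls=6,0 (sum=6), consumes 2 rolls
Frame 4 starts at roll index 5: rolls=4,2 (sum=6), consumes 2 rolls
Frame 5 starts at roll index 7: rolls=3,1 (sum=4), consumes 2 rolls
Frame 6 starts at roll index 9: rolls=3,7 (sum=10), consumes 2 rolls
Frame 7 starts at roll index 11: rolls=0,2 (sum=2), consumes 2 rolls
Frame 8 starts at roll index 13: rolls=4,6 (sum=10), consumes 2 rolls
Frame 9 starts at roll index 15: roll=10 (strike), consumes 1 roll
Frame 10 starts at roll index 16: 3 remaining rolls

Answer: 0 2 3 5 7 9 11 13 15 16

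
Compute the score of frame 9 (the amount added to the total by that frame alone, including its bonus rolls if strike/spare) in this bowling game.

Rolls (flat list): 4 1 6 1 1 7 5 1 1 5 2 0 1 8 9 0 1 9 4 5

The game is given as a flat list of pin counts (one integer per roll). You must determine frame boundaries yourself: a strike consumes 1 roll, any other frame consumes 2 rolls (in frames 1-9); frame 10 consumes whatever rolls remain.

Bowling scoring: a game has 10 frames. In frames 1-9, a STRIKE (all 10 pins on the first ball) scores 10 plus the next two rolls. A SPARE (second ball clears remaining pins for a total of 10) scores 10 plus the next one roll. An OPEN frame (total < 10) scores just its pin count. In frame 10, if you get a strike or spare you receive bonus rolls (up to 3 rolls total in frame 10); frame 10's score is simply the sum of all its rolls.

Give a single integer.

Frame 1: OPEN (4+1=5). Cumulative: 5
Frame 2: OPEN (6+1=7). Cumulative: 12
Frame 3: OPEN (1+7=8). Cumulative: 20
Frame 4: OPEN (5+1=6). Cumulative: 26
Frame 5: OPEN (1+5=6). Cumulative: 32
Frame 6: OPEN (2+0=2). Cumulative: 34
Frame 7: OPEN (1+8=9). Cumulative: 43
Frame 8: OPEN (9+0=9). Cumulative: 52
Frame 9: SPARE (1+9=10). 10 + next roll (4) = 14. Cumulative: 66
Frame 10: OPEN. Sum of all frame-10 rolls (4+5) = 9. Cumulative: 75

Answer: 14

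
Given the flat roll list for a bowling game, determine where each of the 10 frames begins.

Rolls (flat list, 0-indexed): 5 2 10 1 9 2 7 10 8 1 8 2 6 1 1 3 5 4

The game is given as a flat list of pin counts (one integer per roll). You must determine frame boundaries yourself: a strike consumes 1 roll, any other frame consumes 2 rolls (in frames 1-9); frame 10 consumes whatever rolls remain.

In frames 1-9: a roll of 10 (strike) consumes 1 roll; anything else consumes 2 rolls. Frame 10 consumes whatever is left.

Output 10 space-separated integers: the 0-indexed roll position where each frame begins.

Frame 1 starts at roll index 0: rolls=5,2 (sum=7), consumes 2 rolls
Frame 2 starts at roll index 2: roll=10 (strike), consumes 1 roll
Frame 3 starts at roll index 3: rolls=1,9 (sum=10), consumes 2 rolls
Frame 4 starts at roll index 5: rolls=2,7 (sum=9), consumes 2 rolls
Frame 5 starts at roll index 7: roll=10 (strike), consumes 1 roll
Frame 6 starts at roll index 8: rolls=8,1 (sum=9), consumes 2 rolls
Frame 7 starts at roll index 10: rolls=8,2 (sum=10), consumes 2 rolls
Frame 8 starts at roll index 12: rolls=6,1 (sum=7), consumes 2 rolls
Frame 9 starts at roll index 14: rolls=1,3 (sum=4), consumes 2 rolls
Frame 10 starts at roll index 16: 2 remaining rolls

Answer: 0 2 3 5 7 8 10 12 14 16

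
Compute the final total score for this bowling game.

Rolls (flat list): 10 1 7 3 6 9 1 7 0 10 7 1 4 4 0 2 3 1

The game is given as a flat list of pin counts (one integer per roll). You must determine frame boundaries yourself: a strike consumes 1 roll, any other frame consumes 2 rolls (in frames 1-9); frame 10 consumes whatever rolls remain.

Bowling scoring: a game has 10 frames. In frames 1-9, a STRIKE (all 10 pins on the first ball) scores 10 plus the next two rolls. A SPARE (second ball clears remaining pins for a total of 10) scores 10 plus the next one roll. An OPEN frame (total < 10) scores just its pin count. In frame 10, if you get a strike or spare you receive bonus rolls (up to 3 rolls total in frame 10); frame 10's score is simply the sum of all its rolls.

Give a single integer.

Frame 1: STRIKE. 10 + next two rolls (1+7) = 18. Cumulative: 18
Frame 2: OPEN (1+7=8). Cumulative: 26
Frame 3: OPEN (3+6=9). Cumulative: 35
Frame 4: SPARE (9+1=10). 10 + next roll (7) = 17. Cumulative: 52
Frame 5: OPEN (7+0=7). Cumulative: 59
Frame 6: STRIKE. 10 + next two rolls (7+1) = 18. Cumulative: 77
Frame 7: OPEN (7+1=8). Cumulative: 85
Frame 8: OPEN (4+4=8). Cumulative: 93
Frame 9: OPEN (0+2=2). Cumulative: 95
Frame 10: OPEN. Sum of all frame-10 rolls (3+1) = 4. Cumulative: 99

Answer: 99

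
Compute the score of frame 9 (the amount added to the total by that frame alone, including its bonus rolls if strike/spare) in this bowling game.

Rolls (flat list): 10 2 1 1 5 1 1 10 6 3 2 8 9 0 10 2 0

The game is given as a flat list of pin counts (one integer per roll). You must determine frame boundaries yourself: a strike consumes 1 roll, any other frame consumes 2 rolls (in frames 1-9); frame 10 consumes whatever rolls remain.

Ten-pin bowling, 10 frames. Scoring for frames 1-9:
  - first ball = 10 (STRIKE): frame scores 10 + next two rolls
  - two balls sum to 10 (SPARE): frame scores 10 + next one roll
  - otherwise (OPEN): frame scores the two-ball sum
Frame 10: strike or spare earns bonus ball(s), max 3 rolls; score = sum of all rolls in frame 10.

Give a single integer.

Answer: 12

Derivation:
Frame 1: STRIKE. 10 + next two rolls (2+1) = 13. Cumulative: 13
Frame 2: OPEN (2+1=3). Cumulative: 16
Frame 3: OPEN (1+5=6). Cumulative: 22
Frame 4: OPEN (1+1=2). Cumulative: 24
Frame 5: STRIKE. 10 + next two rolls (6+3) = 19. Cumulative: 43
Frame 6: OPEN (6+3=9). Cumulative: 52
Frame 7: SPARE (2+8=10). 10 + next roll (9) = 19. Cumulative: 71
Frame 8: OPEN (9+0=9). Cumulative: 80
Frame 9: STRIKE. 10 + next two rolls (2+0) = 12. Cumulative: 92
Frame 10: OPEN. Sum of all frame-10 rolls (2+0) = 2. Cumulative: 94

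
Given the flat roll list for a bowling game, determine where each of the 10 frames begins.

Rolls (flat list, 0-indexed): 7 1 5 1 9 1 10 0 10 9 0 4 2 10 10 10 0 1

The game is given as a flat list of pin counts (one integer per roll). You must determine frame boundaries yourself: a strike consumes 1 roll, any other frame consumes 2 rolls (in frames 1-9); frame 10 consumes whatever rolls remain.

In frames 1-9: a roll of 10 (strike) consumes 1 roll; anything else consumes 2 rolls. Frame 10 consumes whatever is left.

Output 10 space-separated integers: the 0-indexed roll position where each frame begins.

Frame 1 starts at roll index 0: rolls=7,1 (sum=8), consumes 2 rolls
Frame 2 starts at roll index 2: rolls=5,1 (sum=6), consumes 2 rolls
Frame 3 starts at roll index 4: rolls=9,1 (sum=10), consumes 2 rolls
Frame 4 starts at roll index 6: roll=10 (strike), consumes 1 roll
Frame 5 starts at roll index 7: rolls=0,10 (sum=10), consumes 2 rolls
Frame 6 starts at roll index 9: rolls=9,0 (sum=9), consumes 2 rolls
Frame 7 starts at roll index 11: rolls=4,2 (sum=6), consumes 2 rolls
Frame 8 starts at roll index 13: roll=10 (strike), consumes 1 roll
Frame 9 starts at roll index 14: roll=10 (strike), consumes 1 roll
Frame 10 starts at roll index 15: 3 remaining rolls

Answer: 0 2 4 6 7 9 11 13 14 15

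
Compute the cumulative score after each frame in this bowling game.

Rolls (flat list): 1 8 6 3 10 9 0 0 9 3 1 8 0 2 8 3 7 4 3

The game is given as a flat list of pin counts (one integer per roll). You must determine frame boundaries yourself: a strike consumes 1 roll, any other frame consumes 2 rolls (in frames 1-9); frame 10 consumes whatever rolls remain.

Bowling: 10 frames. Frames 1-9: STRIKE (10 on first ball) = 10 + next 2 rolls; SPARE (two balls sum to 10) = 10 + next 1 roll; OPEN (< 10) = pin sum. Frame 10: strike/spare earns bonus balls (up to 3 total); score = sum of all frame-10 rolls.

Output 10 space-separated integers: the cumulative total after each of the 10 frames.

Answer: 9 18 37 46 55 59 67 80 94 101

Derivation:
Frame 1: OPEN (1+8=9). Cumulative: 9
Frame 2: OPEN (6+3=9). Cumulative: 18
Frame 3: STRIKE. 10 + next two rolls (9+0) = 19. Cumulative: 37
Frame 4: OPEN (9+0=9). Cumulative: 46
Frame 5: OPEN (0+9=9). Cumulative: 55
Frame 6: OPEN (3+1=4). Cumulative: 59
Frame 7: OPEN (8+0=8). Cumulative: 67
Frame 8: SPARE (2+8=10). 10 + next roll (3) = 13. Cumulative: 80
Frame 9: SPARE (3+7=10). 10 + next roll (4) = 14. Cumulative: 94
Frame 10: OPEN. Sum of all frame-10 rolls (4+3) = 7. Cumulative: 101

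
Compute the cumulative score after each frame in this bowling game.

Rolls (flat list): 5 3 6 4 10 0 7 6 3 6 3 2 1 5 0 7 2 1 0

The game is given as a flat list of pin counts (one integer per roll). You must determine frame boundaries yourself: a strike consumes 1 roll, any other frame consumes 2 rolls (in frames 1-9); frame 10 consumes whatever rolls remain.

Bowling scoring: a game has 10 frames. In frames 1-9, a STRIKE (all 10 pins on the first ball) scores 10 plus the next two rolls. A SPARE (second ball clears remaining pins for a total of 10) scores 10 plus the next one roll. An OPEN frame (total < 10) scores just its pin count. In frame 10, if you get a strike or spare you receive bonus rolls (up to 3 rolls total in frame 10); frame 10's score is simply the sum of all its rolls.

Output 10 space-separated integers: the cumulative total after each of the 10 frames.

Frame 1: OPEN (5+3=8). Cumulative: 8
Frame 2: SPARE (6+4=10). 10 + next roll (10) = 20. Cumulative: 28
Frame 3: STRIKE. 10 + next two rolls (0+7) = 17. Cumulative: 45
Frame 4: OPEN (0+7=7). Cumulative: 52
Frame 5: OPEN (6+3=9). Cumulative: 61
Frame 6: OPEN (6+3=9). Cumulative: 70
Frame 7: OPEN (2+1=3). Cumulative: 73
Frame 8: OPEN (5+0=5). Cumulative: 78
Frame 9: OPEN (7+2=9). Cumulative: 87
Frame 10: OPEN. Sum of all frame-10 rolls (1+0) = 1. Cumulative: 88

Answer: 8 28 45 52 61 70 73 78 87 88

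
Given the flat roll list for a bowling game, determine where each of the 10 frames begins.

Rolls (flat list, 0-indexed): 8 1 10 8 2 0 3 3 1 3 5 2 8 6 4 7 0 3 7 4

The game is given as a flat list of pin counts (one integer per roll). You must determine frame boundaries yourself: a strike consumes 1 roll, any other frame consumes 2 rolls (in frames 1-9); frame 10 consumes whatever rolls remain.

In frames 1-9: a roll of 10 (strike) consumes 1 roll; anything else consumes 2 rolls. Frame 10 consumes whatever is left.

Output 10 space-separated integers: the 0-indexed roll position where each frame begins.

Frame 1 starts at roll index 0: rolls=8,1 (sum=9), consumes 2 rolls
Frame 2 starts at roll index 2: roll=10 (strike), consumes 1 roll
Frame 3 starts at roll index 3: rolls=8,2 (sum=10), consumes 2 rolls
Frame 4 starts at roll index 5: rolls=0,3 (sum=3), consumes 2 rolls
Frame 5 starts at roll index 7: rolls=3,1 (sum=4), consumes 2 rolls
Frame 6 starts at roll index 9: rolls=3,5 (sum=8), consumes 2 rolls
Frame 7 starts at roll index 11: rolls=2,8 (sum=10), consumes 2 rolls
Frame 8 starts at roll index 13: rolls=6,4 (sum=10), consumes 2 rolls
Frame 9 starts at roll index 15: rolls=7,0 (sum=7), consumes 2 rolls
Frame 10 starts at roll index 17: 3 remaining rolls

Answer: 0 2 3 5 7 9 11 13 15 17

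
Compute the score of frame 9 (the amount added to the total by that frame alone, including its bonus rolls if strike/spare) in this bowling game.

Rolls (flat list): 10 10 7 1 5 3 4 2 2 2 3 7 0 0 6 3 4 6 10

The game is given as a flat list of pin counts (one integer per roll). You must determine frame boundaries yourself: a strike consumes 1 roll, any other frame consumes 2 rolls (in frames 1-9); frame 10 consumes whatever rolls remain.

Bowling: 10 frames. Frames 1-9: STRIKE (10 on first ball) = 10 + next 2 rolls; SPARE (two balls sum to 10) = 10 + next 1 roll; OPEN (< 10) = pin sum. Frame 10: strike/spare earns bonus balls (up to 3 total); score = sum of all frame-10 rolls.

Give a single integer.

Frame 1: STRIKE. 10 + next two rolls (10+7) = 27. Cumulative: 27
Frame 2: STRIKE. 10 + next two rolls (7+1) = 18. Cumulative: 45
Frame 3: OPEN (7+1=8). Cumulative: 53
Frame 4: OPEN (5+3=8). Cumulative: 61
Frame 5: OPEN (4+2=6). Cumulative: 67
Frame 6: OPEN (2+2=4). Cumulative: 71
Frame 7: SPARE (3+7=10). 10 + next roll (0) = 10. Cumulative: 81
Frame 8: OPEN (0+0=0). Cumulative: 81
Frame 9: OPEN (6+3=9). Cumulative: 90
Frame 10: SPARE. Sum of all frame-10 rolls (4+6+10) = 20. Cumulative: 110

Answer: 9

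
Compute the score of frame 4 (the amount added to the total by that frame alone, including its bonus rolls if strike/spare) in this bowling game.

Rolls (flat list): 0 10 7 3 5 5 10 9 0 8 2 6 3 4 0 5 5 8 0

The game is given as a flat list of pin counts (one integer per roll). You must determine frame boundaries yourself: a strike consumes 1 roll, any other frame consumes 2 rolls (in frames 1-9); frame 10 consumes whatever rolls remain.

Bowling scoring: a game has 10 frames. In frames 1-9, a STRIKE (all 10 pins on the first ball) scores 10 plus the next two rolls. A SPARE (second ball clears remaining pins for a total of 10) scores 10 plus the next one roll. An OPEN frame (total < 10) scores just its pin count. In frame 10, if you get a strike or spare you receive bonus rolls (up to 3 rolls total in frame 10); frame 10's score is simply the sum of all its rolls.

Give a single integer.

Answer: 19

Derivation:
Frame 1: SPARE (0+10=10). 10 + next roll (7) = 17. Cumulative: 17
Frame 2: SPARE (7+3=10). 10 + next roll (5) = 15. Cumulative: 32
Frame 3: SPARE (5+5=10). 10 + next roll (10) = 20. Cumulative: 52
Frame 4: STRIKE. 10 + next two rolls (9+0) = 19. Cumulative: 71
Frame 5: OPEN (9+0=9). Cumulative: 80
Frame 6: SPARE (8+2=10). 10 + next roll (6) = 16. Cumulative: 96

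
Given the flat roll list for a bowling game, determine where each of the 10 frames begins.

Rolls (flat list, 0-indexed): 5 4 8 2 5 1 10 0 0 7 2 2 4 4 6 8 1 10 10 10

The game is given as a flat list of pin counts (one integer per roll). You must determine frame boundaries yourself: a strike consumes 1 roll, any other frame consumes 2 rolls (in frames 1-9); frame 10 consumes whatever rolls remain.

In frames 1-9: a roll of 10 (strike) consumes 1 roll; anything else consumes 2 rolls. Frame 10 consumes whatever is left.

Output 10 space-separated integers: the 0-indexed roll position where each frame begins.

Frame 1 starts at roll index 0: rolls=5,4 (sum=9), consumes 2 rolls
Frame 2 starts at roll index 2: rolls=8,2 (sum=10), consumes 2 rolls
Frame 3 starts at roll index 4: rolls=5,1 (sum=6), consumes 2 rolls
Frame 4 starts at roll index 6: roll=10 (strike), consumes 1 roll
Frame 5 starts at roll index 7: rolls=0,0 (sum=0), consumes 2 rolls
Frame 6 starts at roll index 9: rolls=7,2 (sum=9), consumes 2 rolls
Frame 7 starts at roll index 11: rolls=2,4 (sum=6), consumes 2 rolls
Frame 8 starts at roll index 13: rolls=4,6 (sum=10), consumes 2 rolls
Frame 9 starts at roll index 15: rolls=8,1 (sum=9), consumes 2 rolls
Frame 10 starts at roll index 17: 3 remaining rolls

Answer: 0 2 4 6 7 9 11 13 15 17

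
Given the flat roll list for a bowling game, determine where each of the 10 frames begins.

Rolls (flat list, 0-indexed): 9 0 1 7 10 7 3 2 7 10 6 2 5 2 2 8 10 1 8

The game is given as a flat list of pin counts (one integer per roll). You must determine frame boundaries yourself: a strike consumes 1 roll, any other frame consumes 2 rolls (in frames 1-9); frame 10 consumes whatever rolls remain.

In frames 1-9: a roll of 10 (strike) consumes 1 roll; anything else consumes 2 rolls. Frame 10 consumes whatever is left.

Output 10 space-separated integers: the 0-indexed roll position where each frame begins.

Answer: 0 2 4 5 7 9 10 12 14 16

Derivation:
Frame 1 starts at roll index 0: rolls=9,0 (sum=9), consumes 2 rolls
Frame 2 starts at roll index 2: rolls=1,7 (sum=8), consumes 2 rolls
Frame 3 starts at roll index 4: roll=10 (strike), consumes 1 roll
Frame 4 starts at roll index 5: rolls=7,3 (sum=10), consumes 2 rolls
Frame 5 starts at roll index 7: rolls=2,7 (sum=9), consumes 2 rolls
Frame 6 starts at roll index 9: roll=10 (strike), consumes 1 roll
Frame 7 starts at roll index 10: rolls=6,2 (sum=8), consumes 2 rolls
Frame 8 starts at roll index 12: rolls=5,2 (sum=7), consumes 2 rolls
Frame 9 starts at roll index 14: rolls=2,8 (sum=10), consumes 2 rolls
Frame 10 starts at roll index 16: 3 remaining rolls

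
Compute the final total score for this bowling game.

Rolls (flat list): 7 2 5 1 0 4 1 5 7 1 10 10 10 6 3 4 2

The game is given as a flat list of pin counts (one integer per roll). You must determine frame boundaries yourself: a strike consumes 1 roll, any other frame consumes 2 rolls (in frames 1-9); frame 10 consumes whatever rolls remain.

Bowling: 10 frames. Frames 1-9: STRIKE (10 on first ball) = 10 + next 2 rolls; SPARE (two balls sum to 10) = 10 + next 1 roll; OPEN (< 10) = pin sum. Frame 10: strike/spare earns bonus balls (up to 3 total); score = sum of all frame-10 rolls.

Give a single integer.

Answer: 123

Derivation:
Frame 1: OPEN (7+2=9). Cumulative: 9
Frame 2: OPEN (5+1=6). Cumulative: 15
Frame 3: OPEN (0+4=4). Cumulative: 19
Frame 4: OPEN (1+5=6). Cumulative: 25
Frame 5: OPEN (7+1=8). Cumulative: 33
Frame 6: STRIKE. 10 + next two rolls (10+10) = 30. Cumulative: 63
Frame 7: STRIKE. 10 + next two rolls (10+6) = 26. Cumulative: 89
Frame 8: STRIKE. 10 + next two rolls (6+3) = 19. Cumulative: 108
Frame 9: OPEN (6+3=9). Cumulative: 117
Frame 10: OPEN. Sum of all frame-10 rolls (4+2) = 6. Cumulative: 123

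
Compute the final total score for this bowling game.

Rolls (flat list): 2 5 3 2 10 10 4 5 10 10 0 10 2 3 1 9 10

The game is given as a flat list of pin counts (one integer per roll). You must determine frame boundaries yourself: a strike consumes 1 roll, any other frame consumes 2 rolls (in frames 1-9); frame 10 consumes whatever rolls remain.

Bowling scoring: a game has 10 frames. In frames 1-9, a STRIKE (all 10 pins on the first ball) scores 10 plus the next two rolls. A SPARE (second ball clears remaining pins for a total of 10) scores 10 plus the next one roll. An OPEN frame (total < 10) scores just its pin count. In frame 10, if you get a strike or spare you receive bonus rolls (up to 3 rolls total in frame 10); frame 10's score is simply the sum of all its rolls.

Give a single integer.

Frame 1: OPEN (2+5=7). Cumulative: 7
Frame 2: OPEN (3+2=5). Cumulative: 12
Frame 3: STRIKE. 10 + next two rolls (10+4) = 24. Cumulative: 36
Frame 4: STRIKE. 10 + next two rolls (4+5) = 19. Cumulative: 55
Frame 5: OPEN (4+5=9). Cumulative: 64
Frame 6: STRIKE. 10 + next two rolls (10+0) = 20. Cumulative: 84
Frame 7: STRIKE. 10 + next two rolls (0+10) = 20. Cumulative: 104
Frame 8: SPARE (0+10=10). 10 + next roll (2) = 12. Cumulative: 116
Frame 9: OPEN (2+3=5). Cumulative: 121
Frame 10: SPARE. Sum of all frame-10 rolls (1+9+10) = 20. Cumulative: 141

Answer: 141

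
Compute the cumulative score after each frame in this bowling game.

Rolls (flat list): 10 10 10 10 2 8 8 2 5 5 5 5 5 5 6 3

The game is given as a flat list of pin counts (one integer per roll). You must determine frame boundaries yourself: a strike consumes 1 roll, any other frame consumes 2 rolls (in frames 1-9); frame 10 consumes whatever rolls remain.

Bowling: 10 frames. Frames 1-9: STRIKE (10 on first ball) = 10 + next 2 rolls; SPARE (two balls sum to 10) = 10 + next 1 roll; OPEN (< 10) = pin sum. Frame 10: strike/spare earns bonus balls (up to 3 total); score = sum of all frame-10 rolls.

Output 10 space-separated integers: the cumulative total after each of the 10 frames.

Answer: 30 60 82 102 120 135 150 165 181 190

Derivation:
Frame 1: STRIKE. 10 + next two rolls (10+10) = 30. Cumulative: 30
Frame 2: STRIKE. 10 + next two rolls (10+10) = 30. Cumulative: 60
Frame 3: STRIKE. 10 + next two rolls (10+2) = 22. Cumulative: 82
Frame 4: STRIKE. 10 + next two rolls (2+8) = 20. Cumulative: 102
Frame 5: SPARE (2+8=10). 10 + next roll (8) = 18. Cumulative: 120
Frame 6: SPARE (8+2=10). 10 + next roll (5) = 15. Cumulative: 135
Frame 7: SPARE (5+5=10). 10 + next roll (5) = 15. Cumulative: 150
Frame 8: SPARE (5+5=10). 10 + next roll (5) = 15. Cumulative: 165
Frame 9: SPARE (5+5=10). 10 + next roll (6) = 16. Cumulative: 181
Frame 10: OPEN. Sum of all frame-10 rolls (6+3) = 9. Cumulative: 190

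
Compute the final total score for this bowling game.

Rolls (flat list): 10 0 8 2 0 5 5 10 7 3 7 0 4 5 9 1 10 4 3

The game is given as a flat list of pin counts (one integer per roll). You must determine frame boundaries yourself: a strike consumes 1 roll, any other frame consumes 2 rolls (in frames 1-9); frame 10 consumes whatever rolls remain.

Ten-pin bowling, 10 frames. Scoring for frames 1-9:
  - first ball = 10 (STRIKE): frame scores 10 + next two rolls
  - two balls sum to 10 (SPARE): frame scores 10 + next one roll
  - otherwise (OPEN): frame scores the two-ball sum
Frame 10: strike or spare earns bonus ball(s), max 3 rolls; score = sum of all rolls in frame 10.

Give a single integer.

Frame 1: STRIKE. 10 + next two rolls (0+8) = 18. Cumulative: 18
Frame 2: OPEN (0+8=8). Cumulative: 26
Frame 3: OPEN (2+0=2). Cumulative: 28
Frame 4: SPARE (5+5=10). 10 + next roll (10) = 20. Cumulative: 48
Frame 5: STRIKE. 10 + next two rolls (7+3) = 20. Cumulative: 68
Frame 6: SPARE (7+3=10). 10 + next roll (7) = 17. Cumulative: 85
Frame 7: OPEN (7+0=7). Cumulative: 92
Frame 8: OPEN (4+5=9). Cumulative: 101
Frame 9: SPARE (9+1=10). 10 + next roll (10) = 20. Cumulative: 121
Frame 10: STRIKE. Sum of all frame-10 rolls (10+4+3) = 17. Cumulative: 138

Answer: 138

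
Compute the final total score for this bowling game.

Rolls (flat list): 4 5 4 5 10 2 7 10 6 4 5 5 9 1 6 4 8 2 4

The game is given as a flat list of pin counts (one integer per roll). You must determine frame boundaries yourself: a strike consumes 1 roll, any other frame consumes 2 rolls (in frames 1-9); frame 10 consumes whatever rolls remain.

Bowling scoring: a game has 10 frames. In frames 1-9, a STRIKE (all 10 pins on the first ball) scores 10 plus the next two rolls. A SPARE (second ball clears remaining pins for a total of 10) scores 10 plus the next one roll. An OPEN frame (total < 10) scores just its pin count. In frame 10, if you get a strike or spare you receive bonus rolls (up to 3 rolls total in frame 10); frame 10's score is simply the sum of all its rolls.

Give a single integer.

Frame 1: OPEN (4+5=9). Cumulative: 9
Frame 2: OPEN (4+5=9). Cumulative: 18
Frame 3: STRIKE. 10 + next two rolls (2+7) = 19. Cumulative: 37
Frame 4: OPEN (2+7=9). Cumulative: 46
Frame 5: STRIKE. 10 + next two rolls (6+4) = 20. Cumulative: 66
Frame 6: SPARE (6+4=10). 10 + next roll (5) = 15. Cumulative: 81
Frame 7: SPARE (5+5=10). 10 + next roll (9) = 19. Cumulative: 100
Frame 8: SPARE (9+1=10). 10 + next roll (6) = 16. Cumulative: 116
Frame 9: SPARE (6+4=10). 10 + next roll (8) = 18. Cumulative: 134
Frame 10: SPARE. Sum of all frame-10 rolls (8+2+4) = 14. Cumulative: 148

Answer: 148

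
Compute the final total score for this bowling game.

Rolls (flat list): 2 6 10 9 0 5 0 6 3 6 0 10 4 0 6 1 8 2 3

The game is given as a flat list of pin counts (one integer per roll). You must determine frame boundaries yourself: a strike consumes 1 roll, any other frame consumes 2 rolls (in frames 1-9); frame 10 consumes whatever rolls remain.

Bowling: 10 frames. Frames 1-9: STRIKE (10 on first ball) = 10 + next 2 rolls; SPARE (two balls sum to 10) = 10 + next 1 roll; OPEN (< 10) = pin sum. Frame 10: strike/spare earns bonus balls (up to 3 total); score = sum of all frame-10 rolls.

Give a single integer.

Answer: 94

Derivation:
Frame 1: OPEN (2+6=8). Cumulative: 8
Frame 2: STRIKE. 10 + next two rolls (9+0) = 19. Cumulative: 27
Frame 3: OPEN (9+0=9). Cumulative: 36
Frame 4: OPEN (5+0=5). Cumulative: 41
Frame 5: OPEN (6+3=9). Cumulative: 50
Frame 6: OPEN (6+0=6). Cumulative: 56
Frame 7: STRIKE. 10 + next two rolls (4+0) = 14. Cumulative: 70
Frame 8: OPEN (4+0=4). Cumulative: 74
Frame 9: OPEN (6+1=7). Cumulative: 81
Frame 10: SPARE. Sum of all frame-10 rolls (8+2+3) = 13. Cumulative: 94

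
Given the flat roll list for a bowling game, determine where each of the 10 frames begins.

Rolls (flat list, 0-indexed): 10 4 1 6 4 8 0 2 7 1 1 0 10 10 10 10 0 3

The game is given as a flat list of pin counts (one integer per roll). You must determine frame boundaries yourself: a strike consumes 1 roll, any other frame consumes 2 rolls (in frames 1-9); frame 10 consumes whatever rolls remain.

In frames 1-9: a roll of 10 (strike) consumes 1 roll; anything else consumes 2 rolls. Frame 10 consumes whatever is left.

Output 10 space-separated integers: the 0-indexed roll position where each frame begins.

Frame 1 starts at roll index 0: roll=10 (strike), consumes 1 roll
Frame 2 starts at roll index 1: rolls=4,1 (sum=5), consumes 2 rolls
Frame 3 starts at roll index 3: rolls=6,4 (sum=10), consumes 2 rolls
Frame 4 starts at roll index 5: rolls=8,0 (sum=8), consumes 2 rolls
Frame 5 starts at roll index 7: rolls=2,7 (sum=9), consumes 2 rolls
Frame 6 starts at roll index 9: rolls=1,1 (sum=2), consumes 2 rolls
Frame 7 starts at roll index 11: rolls=0,10 (sum=10), consumes 2 rolls
Frame 8 starts at roll index 13: roll=10 (strike), consumes 1 roll
Frame 9 starts at roll index 14: roll=10 (strike), consumes 1 roll
Frame 10 starts at roll index 15: 3 remaining rolls

Answer: 0 1 3 5 7 9 11 13 14 15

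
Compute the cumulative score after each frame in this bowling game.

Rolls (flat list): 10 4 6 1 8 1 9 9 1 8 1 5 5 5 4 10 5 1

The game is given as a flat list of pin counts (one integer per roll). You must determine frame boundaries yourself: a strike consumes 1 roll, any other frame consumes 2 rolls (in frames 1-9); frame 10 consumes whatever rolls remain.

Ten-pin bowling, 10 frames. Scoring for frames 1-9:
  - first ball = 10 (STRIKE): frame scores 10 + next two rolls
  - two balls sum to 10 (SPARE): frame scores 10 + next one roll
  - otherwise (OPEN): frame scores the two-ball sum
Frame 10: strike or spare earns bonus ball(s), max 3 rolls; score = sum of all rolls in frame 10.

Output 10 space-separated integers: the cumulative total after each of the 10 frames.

Answer: 20 31 40 59 77 86 101 110 126 132

Derivation:
Frame 1: STRIKE. 10 + next two rolls (4+6) = 20. Cumulative: 20
Frame 2: SPARE (4+6=10). 10 + next roll (1) = 11. Cumulative: 31
Frame 3: OPEN (1+8=9). Cumulative: 40
Frame 4: SPARE (1+9=10). 10 + next roll (9) = 19. Cumulative: 59
Frame 5: SPARE (9+1=10). 10 + next roll (8) = 18. Cumulative: 77
Frame 6: OPEN (8+1=9). Cumulative: 86
Frame 7: SPARE (5+5=10). 10 + next roll (5) = 15. Cumulative: 101
Frame 8: OPEN (5+4=9). Cumulative: 110
Frame 9: STRIKE. 10 + next two rolls (5+1) = 16. Cumulative: 126
Frame 10: OPEN. Sum of all frame-10 rolls (5+1) = 6. Cumulative: 132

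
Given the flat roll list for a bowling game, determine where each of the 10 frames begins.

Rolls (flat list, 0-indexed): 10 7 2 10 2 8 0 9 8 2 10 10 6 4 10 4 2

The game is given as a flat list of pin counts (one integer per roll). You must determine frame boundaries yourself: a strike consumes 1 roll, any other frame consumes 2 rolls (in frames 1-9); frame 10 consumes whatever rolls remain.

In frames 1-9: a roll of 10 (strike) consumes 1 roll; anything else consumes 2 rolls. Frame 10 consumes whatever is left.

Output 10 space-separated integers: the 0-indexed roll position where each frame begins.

Frame 1 starts at roll index 0: roll=10 (strike), consumes 1 roll
Frame 2 starts at roll index 1: rolls=7,2 (sum=9), consumes 2 rolls
Frame 3 starts at roll index 3: roll=10 (strike), consumes 1 roll
Frame 4 starts at roll index 4: rolls=2,8 (sum=10), consumes 2 rolls
Frame 5 starts at roll index 6: rolls=0,9 (sum=9), consumes 2 rolls
Frame 6 starts at roll index 8: rolls=8,2 (sum=10), consumes 2 rolls
Frame 7 starts at roll index 10: roll=10 (strike), consumes 1 roll
Frame 8 starts at roll index 11: roll=10 (strike), consumes 1 roll
Frame 9 starts at roll index 12: rolls=6,4 (sum=10), consumes 2 rolls
Frame 10 starts at roll index 14: 3 remaining rolls

Answer: 0 1 3 4 6 8 10 11 12 14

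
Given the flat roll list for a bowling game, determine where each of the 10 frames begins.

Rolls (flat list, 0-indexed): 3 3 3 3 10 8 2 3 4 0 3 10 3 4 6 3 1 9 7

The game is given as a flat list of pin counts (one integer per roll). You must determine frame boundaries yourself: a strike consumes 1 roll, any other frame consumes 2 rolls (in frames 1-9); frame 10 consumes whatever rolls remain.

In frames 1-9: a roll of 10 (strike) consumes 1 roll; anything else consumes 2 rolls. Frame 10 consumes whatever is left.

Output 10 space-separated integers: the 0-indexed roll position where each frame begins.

Answer: 0 2 4 5 7 9 11 12 14 16

Derivation:
Frame 1 starts at roll index 0: rolls=3,3 (sum=6), consumes 2 rolls
Frame 2 starts at roll index 2: rolls=3,3 (sum=6), consumes 2 rolls
Frame 3 starts at roll index 4: roll=10 (strike), consumes 1 roll
Frame 4 starts at roll index 5: rolls=8,2 (sum=10), consumes 2 rolls
Frame 5 starts at roll index 7: rolls=3,4 (sum=7), consumes 2 rolls
Frame 6 starts at roll index 9: rolls=0,3 (sum=3), consumes 2 rolls
Frame 7 starts at roll index 11: roll=10 (strike), consumes 1 roll
Frame 8 starts at roll index 12: rolls=3,4 (sum=7), consumes 2 rolls
Frame 9 starts at roll index 14: rolls=6,3 (sum=9), consumes 2 rolls
Frame 10 starts at roll index 16: 3 remaining rolls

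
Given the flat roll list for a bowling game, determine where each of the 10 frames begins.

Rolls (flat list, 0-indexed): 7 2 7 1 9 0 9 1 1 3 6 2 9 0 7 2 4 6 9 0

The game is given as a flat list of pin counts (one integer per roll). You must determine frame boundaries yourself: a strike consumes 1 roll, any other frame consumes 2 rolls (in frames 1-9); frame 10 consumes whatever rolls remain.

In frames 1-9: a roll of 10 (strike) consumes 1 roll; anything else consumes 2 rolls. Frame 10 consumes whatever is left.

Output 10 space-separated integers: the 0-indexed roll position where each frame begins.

Frame 1 starts at roll index 0: rolls=7,2 (sum=9), consumes 2 rolls
Frame 2 starts at roll index 2: rolls=7,1 (sum=8), consumes 2 rolls
Frame 3 starts at roll index 4: rolls=9,0 (sum=9), consumes 2 rolls
Frame 4 starts at roll index 6: rolls=9,1 (sum=10), consumes 2 rolls
Frame 5 starts at roll index 8: rolls=1,3 (sum=4), consumes 2 rolls
Frame 6 starts at roll index 10: rolls=6,2 (sum=8), consumes 2 rolls
Frame 7 starts at roll index 12: rolls=9,0 (sum=9), consumes 2 rolls
Frame 8 starts at roll index 14: rolls=7,2 (sum=9), consumes 2 rolls
Frame 9 starts at roll index 16: rolls=4,6 (sum=10), consumes 2 rolls
Frame 10 starts at roll index 18: 2 remaining rolls

Answer: 0 2 4 6 8 10 12 14 16 18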